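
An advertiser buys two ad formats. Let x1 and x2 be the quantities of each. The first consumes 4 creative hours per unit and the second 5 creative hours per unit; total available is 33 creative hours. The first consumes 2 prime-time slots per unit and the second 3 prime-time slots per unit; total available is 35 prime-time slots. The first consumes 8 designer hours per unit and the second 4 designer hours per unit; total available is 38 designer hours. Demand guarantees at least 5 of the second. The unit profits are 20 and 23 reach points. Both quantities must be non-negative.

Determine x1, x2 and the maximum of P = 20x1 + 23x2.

x1 = 2, x2 = 5, maximum P = 155

Extreme points and P = 20x1 + 23x2:
  (0, 33/5) → P = 759/5
  (0, 5) → P = 115
  (2, 5) → P = 155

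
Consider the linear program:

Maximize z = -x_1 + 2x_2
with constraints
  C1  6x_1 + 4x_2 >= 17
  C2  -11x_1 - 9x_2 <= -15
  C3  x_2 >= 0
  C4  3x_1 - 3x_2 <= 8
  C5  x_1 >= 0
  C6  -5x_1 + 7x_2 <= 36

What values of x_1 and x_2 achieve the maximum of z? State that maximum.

The binding constraints are 3x_1 - 3x_2 = 8 and -5x_1 + 7x_2 = 36.
Solving simultaneously gives x_1 = 82/3, x_2 = 74/3.

x_1 = 82/3, x_2 = 74/3, maximum z = 22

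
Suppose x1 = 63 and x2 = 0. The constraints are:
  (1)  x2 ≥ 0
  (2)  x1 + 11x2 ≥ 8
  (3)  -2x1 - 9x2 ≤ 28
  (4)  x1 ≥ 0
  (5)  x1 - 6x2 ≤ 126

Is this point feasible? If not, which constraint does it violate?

(1): 0 ≥ 0 ✓
(2): 63 ≥ 8 ✓
(3): -126 ≤ 28 ✓
(4): 63 ≥ 0 ✓
(5): 63 ≤ 126 ✓

feasible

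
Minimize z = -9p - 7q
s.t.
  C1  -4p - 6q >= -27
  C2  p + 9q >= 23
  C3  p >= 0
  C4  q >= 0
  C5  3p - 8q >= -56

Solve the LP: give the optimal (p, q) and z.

p = 7/2, q = 13/6, minimum z = -140/3

Extreme points and z = -9p - 7q:
  (7/2, 13/6) → z = -140/3
  (0, 9/2) → z = -63/2
  (0, 23/9) → z = -161/9

The binding constraints are -4p - 6q = -27 and p + 9q = 23.
Solving simultaneously gives p = 7/2, q = 13/6.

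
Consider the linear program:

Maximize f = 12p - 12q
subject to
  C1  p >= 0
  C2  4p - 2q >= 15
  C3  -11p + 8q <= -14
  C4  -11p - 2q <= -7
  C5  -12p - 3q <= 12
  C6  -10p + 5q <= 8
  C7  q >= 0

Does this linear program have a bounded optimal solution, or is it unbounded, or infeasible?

unbounded

From the feasible point (46/5, 109/10), moving in the direction (1, 0) keeps every constraint satisfied while f increases without bound.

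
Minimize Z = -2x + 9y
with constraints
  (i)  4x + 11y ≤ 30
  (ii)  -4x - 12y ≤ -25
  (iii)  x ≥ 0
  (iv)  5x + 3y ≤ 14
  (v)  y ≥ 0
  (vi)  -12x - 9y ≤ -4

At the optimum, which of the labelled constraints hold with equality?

(ii) and (iv)

Corner points and Z = -2x + 9y:
  (0, 30/11) → Z = 270/11
  (64/43, 94/43) → Z = 718/43
  (0, 25/12) → Z = 75/4
  (31/16, 23/16) → Z = 145/16

The minimum is at (31/16, 23/16). Substituting into each constraint, equality holds for (ii) and (iv); the remaining constraints have slack.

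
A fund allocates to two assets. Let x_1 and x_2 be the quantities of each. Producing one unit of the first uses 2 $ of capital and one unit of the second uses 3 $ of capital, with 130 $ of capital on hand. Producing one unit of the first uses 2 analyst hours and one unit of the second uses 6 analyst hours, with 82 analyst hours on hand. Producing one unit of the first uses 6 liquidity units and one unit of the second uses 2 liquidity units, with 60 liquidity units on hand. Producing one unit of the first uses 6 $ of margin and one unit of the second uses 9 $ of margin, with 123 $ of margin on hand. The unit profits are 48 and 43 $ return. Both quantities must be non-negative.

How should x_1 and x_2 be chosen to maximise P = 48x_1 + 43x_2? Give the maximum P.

x_1 = 7, x_2 = 9, maximum P = 723

Corner points and P = 48x_1 + 43x_2:
  (0, 0) → P = 0
  (0, 41/3) → P = 1763/3
  (10, 0) → P = 480
  (7, 9) → P = 723

The optimum lies where 6x_1 + 2x_2 = 60 and 6x_1 + 9x_2 = 123.
Solving simultaneously gives x_1 = 7, x_2 = 9.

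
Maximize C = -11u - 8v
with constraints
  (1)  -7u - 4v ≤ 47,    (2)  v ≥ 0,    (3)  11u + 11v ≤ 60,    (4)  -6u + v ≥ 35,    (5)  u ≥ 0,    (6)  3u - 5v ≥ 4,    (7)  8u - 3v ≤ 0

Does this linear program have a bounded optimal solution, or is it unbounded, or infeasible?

infeasible

The boundaries 3u - 5v = 4 and 8u - 3v = 0 meet at (-12/31, -32/31), but that point violates v ≥ 0. Every candidate vertex is excluded by some other constraint, so the feasible region is empty.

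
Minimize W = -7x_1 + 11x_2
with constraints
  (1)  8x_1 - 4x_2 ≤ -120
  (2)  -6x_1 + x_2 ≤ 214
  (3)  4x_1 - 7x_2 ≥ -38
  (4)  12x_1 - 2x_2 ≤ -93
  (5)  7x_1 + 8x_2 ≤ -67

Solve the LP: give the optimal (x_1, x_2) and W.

Extreme points and W = -7x_1 + 11x_2:
  (-46, -62) → W = -360
  (-86/5, -22/5) → W = 72
  (-730/19, -314/19) → W = 1656/19

The binding constraints are 8x_1 - 4x_2 = -120 and -6x_1 + x_2 = 214.
Solving simultaneously gives x_1 = -46, x_2 = -62.

x_1 = -46, x_2 = -62, minimum W = -360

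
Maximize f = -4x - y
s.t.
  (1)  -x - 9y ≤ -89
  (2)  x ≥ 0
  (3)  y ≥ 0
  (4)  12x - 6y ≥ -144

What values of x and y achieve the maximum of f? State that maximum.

Corner points and f = -4x - y:
  (0, 89/9) → f = -89/9
  (89, 0) → f = -356
  (0, 24) → f = -24
The feasible region is unbounded (it extends along (1, 2), (1, 0)), but f strictly decreases along every unbounded feasible direction, so there is no improving ray and the maximum is attained at a vertex.

x = 0, y = 89/9, maximum f = -89/9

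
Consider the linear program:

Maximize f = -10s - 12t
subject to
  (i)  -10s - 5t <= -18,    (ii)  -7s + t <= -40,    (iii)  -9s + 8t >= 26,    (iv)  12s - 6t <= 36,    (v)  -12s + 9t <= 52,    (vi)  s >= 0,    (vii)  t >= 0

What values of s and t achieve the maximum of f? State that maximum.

s = 346/47, t = 542/47, maximum f = -212

Vertices and f = -10s - 12t:
  (346/47, 542/47) → f = -212
  (412/51, 844/51) → f = -14248/51
  (74/7, 106/7) → f = -2012/7
  (53/3, 88/3) → f = -1586/3

At the optimal vertex, -7s + t = -40 and -9s + 8t = 26.
Solving simultaneously gives s = 346/47, t = 542/47.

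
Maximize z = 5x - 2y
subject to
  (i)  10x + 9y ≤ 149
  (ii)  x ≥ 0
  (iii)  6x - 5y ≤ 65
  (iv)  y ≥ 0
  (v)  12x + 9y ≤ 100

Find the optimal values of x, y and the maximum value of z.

x = 25/3, y = 0, maximum z = 125/3

Vertices and z = 5x - 2y:
  (0, 0) → z = 0
  (0, 100/9) → z = -200/9
  (25/3, 0) → z = 125/3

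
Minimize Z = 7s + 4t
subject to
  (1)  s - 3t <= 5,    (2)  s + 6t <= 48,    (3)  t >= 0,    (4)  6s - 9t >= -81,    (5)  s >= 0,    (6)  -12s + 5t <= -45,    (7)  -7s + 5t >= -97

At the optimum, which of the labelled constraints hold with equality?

Feasible corners and Z = 7s + 4t:
  (5, 0) → Z = 35
  (133/8, 31/8) → Z = 1055/8
  (510/77, 531/77) → Z = 5694/77
  (822/47, 239/47) → Z = 6710/47
  (15/4, 0) → Z = 105/4

The minimum is at (15/4, 0). Substituting into each constraint, equality holds for (3) and (6); the remaining constraints have slack.

(3) and (6)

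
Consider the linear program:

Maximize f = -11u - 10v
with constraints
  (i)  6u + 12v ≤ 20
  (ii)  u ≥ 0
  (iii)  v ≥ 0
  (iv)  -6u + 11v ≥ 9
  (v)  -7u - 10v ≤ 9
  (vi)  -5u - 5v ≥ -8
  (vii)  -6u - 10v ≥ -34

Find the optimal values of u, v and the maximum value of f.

Corner points and f = -11u - 10v:
  (0, 9/11) → f = -90/11
  (0, 8/5) → f = -16
  (43/85, 93/85) → f = -1403/85

The binding constraints are u = 0 and -6u + 11v = 9.
Solving simultaneously gives u = 0, v = 9/11.

u = 0, v = 9/11, maximum f = -90/11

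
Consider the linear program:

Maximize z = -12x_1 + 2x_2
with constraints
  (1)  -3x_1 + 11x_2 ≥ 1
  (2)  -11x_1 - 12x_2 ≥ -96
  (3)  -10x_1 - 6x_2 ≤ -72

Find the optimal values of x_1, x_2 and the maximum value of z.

Feasible corners and z = -12x_1 + 2x_2:
  (1044/157, 299/157) → z = -11930/157
  (393/64, 113/64) → z = -2245/32
  (16/3, 28/9) → z = -520/9

x_1 = 16/3, x_2 = 28/9, maximum z = -520/9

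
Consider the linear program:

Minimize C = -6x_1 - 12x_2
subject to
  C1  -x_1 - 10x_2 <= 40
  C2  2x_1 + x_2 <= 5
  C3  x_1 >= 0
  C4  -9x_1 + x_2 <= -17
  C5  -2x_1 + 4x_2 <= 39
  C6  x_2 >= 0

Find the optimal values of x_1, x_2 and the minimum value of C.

The optimum lies where 2x_1 + x_2 = 5 and -9x_1 + x_2 = -17.
Solving simultaneously gives x_1 = 2, x_2 = 1.

x_1 = 2, x_2 = 1, minimum C = -24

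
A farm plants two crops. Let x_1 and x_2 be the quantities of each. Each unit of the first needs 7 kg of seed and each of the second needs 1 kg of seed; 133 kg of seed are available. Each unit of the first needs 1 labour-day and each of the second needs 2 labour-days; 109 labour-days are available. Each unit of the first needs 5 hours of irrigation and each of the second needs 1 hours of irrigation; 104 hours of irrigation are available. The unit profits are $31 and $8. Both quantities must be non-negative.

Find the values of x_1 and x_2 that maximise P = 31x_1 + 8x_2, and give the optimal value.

x_1 = 11, x_2 = 49, maximum P = 733

The binding constraints are x_1 + 2x_2 = 109 and 5x_1 + x_2 = 104.
Solving simultaneously gives x_1 = 11, x_2 = 49.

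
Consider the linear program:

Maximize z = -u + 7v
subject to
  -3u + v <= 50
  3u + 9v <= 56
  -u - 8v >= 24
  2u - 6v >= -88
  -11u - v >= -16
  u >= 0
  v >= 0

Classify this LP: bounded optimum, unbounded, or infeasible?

infeasible

The boundaries 3u + 9v = 56 and -11u - v = -16 meet at (11/12, 71/12), but that point violates -u - 8v ≥ 24. Every candidate vertex is excluded by some other constraint, so the feasible region is empty.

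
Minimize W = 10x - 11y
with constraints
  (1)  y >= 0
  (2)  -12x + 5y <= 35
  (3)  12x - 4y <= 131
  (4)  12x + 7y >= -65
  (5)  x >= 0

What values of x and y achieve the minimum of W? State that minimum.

Vertices and W = 10x - 11y:
  (131/12, 0) → W = 655/6
  (0, 0) → W = 0
  (265/4, 166) → W = -2327/2
  (0, 7) → W = -77

The binding constraints are -12x + 5y = 35 and 12x - 4y = 131.
Solving simultaneously gives x = 265/4, y = 166.

x = 265/4, y = 166, minimum W = -2327/2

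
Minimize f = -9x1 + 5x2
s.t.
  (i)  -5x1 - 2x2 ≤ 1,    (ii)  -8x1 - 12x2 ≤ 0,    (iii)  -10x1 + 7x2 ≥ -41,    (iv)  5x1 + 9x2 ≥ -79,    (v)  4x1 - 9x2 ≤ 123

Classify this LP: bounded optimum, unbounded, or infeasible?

unbounded

From the feasible point (-3/11, 2/11), moving in the direction (7, 10) keeps every constraint satisfied while f decreases without bound.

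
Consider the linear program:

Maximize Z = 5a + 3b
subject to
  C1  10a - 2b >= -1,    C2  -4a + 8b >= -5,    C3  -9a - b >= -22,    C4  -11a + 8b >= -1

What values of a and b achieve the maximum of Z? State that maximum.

Feasible corners and Z = 5a + 3b:
  (43/28, 229/28) → Z = 451/14
  (-5/29, -21/58) → Z = -113/58
  (177/83, 233/83) → Z = 1584/83

The binding constraints are 10a - 2b = -1 and -9a - b = -22.
Solving simultaneously gives a = 43/28, b = 229/28.

a = 43/28, b = 229/28, maximum Z = 451/14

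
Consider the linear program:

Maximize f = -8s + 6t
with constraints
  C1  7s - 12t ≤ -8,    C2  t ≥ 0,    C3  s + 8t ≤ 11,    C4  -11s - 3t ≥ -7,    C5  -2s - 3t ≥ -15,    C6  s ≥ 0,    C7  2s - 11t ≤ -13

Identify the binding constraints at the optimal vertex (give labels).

Feasible corners and f = -8s + 6t:
  (23/85, 114/85) → f = 100/17
  (0, 11/8) → f = 33/4
  (38/127, 157/127) → f = 638/127
  (0, 13/11) → f = 78/11

The maximum is at (0, 11/8). Substituting into each constraint, equality holds for C3 and C6; the remaining constraints have slack.

C3 and C6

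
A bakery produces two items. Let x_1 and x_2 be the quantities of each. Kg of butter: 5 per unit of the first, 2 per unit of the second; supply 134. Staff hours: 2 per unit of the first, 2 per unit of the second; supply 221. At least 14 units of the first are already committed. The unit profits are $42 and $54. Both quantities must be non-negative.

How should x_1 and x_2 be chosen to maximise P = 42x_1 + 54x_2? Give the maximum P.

x_1 = 14, x_2 = 32, maximum P = 2316

Vertices and P = 42x_1 + 54x_2:
  (134/5, 0) → P = 5628/5
  (14, 0) → P = 588
  (14, 32) → P = 2316

The optimum lies where 5x_1 + 2x_2 = 134 and x_1 = 14.
Solving simultaneously gives x_1 = 14, x_2 = 32.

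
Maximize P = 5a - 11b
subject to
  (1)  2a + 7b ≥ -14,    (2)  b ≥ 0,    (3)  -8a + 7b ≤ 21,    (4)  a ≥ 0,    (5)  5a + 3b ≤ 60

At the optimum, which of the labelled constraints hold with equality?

(2) and (5)

Corner points and P = 5a - 11b:
  (0, 0) → P = 0
  (12, 0) → P = 60
  (0, 3) → P = -33
  (357/59, 585/59) → P = -4650/59

The maximum is at (12, 0). Substituting into each constraint, equality holds for (2) and (5); the remaining constraints have slack.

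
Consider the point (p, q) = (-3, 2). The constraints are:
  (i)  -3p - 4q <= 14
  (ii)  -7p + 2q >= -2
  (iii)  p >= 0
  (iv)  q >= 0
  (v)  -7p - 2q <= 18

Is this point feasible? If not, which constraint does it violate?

not feasible — violates (iii)

Constraint (iii): p = -3, which is not ≥ 0. All other constraints are satisfied.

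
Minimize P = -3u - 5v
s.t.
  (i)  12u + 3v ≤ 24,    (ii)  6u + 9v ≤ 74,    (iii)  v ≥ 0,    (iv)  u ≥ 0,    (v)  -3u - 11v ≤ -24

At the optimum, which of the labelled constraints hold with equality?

Feasible corners and P = -3u - 5v:
  (0, 8) → P = -40
  (64/41, 72/41) → P = -552/41
  (0, 24/11) → P = -120/11

The minimum is at (0, 8). Substituting into each constraint, equality holds for (i) and (iv); the remaining constraints have slack.

(i) and (iv)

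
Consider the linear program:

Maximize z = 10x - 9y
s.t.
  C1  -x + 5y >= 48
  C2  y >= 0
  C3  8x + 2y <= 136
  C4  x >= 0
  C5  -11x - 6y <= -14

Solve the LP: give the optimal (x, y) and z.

x = 292/21, y = 260/21, maximum z = 580/21

Corner points and z = 10x - 9y:
  (292/21, 260/21) → z = 580/21
  (0, 48/5) → z = -432/5
  (0, 68) → z = -612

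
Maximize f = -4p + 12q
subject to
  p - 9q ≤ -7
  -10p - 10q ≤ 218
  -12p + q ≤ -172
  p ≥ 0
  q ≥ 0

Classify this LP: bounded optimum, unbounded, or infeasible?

From the feasible point (1555/107, 256/107), moving in the direction (1, 12) keeps every constraint satisfied while f increases without bound.

unbounded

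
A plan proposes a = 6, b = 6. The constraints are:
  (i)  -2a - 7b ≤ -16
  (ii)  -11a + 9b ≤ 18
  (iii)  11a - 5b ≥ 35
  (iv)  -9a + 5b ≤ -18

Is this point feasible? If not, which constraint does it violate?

feasible

(i): -54 ≤ -16 ✓
(ii): -12 ≤ 18 ✓
(iii): 36 ≥ 35 ✓
(iv): -24 ≤ -18 ✓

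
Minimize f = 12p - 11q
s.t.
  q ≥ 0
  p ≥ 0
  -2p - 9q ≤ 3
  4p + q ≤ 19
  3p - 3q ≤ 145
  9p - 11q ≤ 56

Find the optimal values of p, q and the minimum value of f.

p = 0, q = 19, minimum f = -209

Corner points and f = 12p - 11q:
  (0, 0) → f = 0
  (19/4, 0) → f = 57
  (0, 19) → f = -209

The binding constraints are p = 0 and 4p + q = 19.
Solving simultaneously gives p = 0, q = 19.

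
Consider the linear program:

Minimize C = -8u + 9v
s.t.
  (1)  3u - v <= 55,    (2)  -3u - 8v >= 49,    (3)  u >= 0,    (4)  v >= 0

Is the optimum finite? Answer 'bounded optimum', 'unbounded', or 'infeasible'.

The boundaries 3u - v = 55 and -3u - 8v = 49 meet at (391/27, -104/9), but that point violates v ≥ 0. Every candidate vertex is excluded by some other constraint, so the feasible region is empty.

infeasible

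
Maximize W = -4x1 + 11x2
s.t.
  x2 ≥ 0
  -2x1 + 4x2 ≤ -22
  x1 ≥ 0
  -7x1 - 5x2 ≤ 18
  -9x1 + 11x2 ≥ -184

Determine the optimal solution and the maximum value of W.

x1 = 247/7, x2 = 85/7, maximum W = -53/7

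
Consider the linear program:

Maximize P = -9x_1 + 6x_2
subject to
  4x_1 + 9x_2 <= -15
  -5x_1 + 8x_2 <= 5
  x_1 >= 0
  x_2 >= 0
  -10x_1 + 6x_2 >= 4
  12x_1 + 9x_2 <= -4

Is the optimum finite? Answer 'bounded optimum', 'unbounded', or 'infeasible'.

infeasible

The boundaries -10x_1 + 6x_2 = 4 and 12x_1 + 9x_2 = -4 meet at (-10/27, 4/81), but that point violates 4x_1 + 9x_2 ≤ -15. Every candidate vertex is excluded by some other constraint, so the feasible region is empty.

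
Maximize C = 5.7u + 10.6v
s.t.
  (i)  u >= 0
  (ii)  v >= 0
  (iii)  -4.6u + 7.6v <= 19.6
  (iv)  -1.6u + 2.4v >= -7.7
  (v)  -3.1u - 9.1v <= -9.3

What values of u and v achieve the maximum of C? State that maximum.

Corner points and C = 5.7u + 10.6v:
  (0, 49/19) → C = 2597/95
  (0, 93/91) → C = 4929/455
  (77/16, 0) → C = 4389/160
  (3, 0) → C = 171/10
  (377/4, 477/8) → C = 4677/4

The binding constraints are -4.6u + 7.6v = 19.6 and -1.6u + 2.4v = -7.7.
Solving simultaneously gives u = 377/4, v = 477/8.

u = 94.25, v = 59.625, maximum C = 1169.25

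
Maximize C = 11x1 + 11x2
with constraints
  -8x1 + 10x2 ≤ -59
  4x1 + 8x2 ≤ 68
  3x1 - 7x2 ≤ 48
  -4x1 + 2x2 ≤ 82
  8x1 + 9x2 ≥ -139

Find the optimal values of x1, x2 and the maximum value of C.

Corner points and C = 11x1 + 11x2:
  (144/13, 77/26) → C = 4015/26
  (-67/26, -207/26) → C = -1507/13
  (215/13, 3/13) → C = 2398/13

x1 = 215/13, x2 = 3/13, maximum C = 2398/13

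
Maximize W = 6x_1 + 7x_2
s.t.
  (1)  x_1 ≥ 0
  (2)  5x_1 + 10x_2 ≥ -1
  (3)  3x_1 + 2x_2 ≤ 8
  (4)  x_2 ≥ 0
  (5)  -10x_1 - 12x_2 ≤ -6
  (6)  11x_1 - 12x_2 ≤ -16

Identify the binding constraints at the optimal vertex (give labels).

Vertices and W = 6x_1 + 7x_2:
  (0, 4) → W = 28
  (0, 4/3) → W = 28/3
  (32/29, 68/29) → W = 668/29

The maximum is at (0, 4). Substituting into each constraint, equality holds for (1) and (3); the remaining constraints have slack.

(1) and (3)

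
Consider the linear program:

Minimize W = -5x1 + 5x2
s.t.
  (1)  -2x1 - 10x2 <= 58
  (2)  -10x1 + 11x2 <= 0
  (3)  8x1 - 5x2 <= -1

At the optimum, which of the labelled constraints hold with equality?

(1) and (3)

Corner points and W = -5x1 + 5x2:
  (-319/61, -290/61) → W = 145/61
  (-10/3, -77/15) → W = -9
  (-11/38, -5/19) → W = 5/38

The minimum is at (-10/3, -77/15). Substituting into each constraint, equality holds for (1) and (3); the remaining constraints have slack.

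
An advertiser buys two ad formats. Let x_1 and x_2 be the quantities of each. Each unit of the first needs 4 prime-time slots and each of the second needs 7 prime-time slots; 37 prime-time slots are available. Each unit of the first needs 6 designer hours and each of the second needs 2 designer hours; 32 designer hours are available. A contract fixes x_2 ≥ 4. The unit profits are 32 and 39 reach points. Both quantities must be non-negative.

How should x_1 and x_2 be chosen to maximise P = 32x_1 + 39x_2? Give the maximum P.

Feasible corners and P = 32x_1 + 39x_2:
  (0, 37/7) → P = 1443/7
  (0, 4) → P = 156
  (9/4, 4) → P = 228

x_1 = 9/4, x_2 = 4, maximum P = 228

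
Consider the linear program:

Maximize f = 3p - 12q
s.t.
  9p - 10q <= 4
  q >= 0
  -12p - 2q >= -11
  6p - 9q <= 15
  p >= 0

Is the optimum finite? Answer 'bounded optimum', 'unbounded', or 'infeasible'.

Corner points and f = 3p - 12q:
  (4/9, 0) → f = 4/3
  (59/69, 17/46) → f = -43/23
  (0, 0) → f = 0
  (0, 11/2) → f = -66
The feasible region has finitely many vertices and no improving ray; the maximum is 4/3 at (4/9, 0).

bounded optimum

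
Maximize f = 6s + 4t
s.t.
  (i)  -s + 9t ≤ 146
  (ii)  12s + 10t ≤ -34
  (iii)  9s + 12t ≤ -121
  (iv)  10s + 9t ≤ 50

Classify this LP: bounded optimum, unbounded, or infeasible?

From the feasible point (-947/31, 1193/93), moving in the direction (10, -12) keeps every constraint satisfied while f increases without bound.

unbounded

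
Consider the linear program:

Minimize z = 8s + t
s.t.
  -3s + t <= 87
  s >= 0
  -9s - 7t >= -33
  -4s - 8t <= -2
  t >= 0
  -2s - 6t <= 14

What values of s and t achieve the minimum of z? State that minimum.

Extreme points and z = 8s + t:
  (0, 33/7) → z = 33/7
  (0, 1/4) → z = 1/4
  (11/3, 0) → z = 88/3
  (1/2, 0) → z = 4

At the optimal vertex, s = 0 and -4s - 8t = -2.
Solving simultaneously gives s = 0, t = 1/4.

s = 0, t = 1/4, minimum z = 1/4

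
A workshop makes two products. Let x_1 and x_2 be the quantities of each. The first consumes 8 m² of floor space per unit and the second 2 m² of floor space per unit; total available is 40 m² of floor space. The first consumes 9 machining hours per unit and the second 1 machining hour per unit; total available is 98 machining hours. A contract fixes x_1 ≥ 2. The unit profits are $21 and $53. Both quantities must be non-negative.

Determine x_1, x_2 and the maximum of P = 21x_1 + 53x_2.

Corner points and P = 21x_1 + 53x_2:
  (5, 0) → P = 105
  (2, 0) → P = 42
  (2, 12) → P = 678

At the optimal vertex, 8x_1 + 2x_2 = 40 and x_1 = 2.
Solving simultaneously gives x_1 = 2, x_2 = 12.

x_1 = 2, x_2 = 12, maximum P = 678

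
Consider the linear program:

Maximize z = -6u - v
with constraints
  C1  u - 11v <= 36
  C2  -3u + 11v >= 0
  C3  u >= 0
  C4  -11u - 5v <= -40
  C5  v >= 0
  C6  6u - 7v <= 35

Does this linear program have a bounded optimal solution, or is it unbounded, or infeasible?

bounded optimum

Extreme points and z = -6u - v:
  (55/17, 15/17) → z = -345/17
  (77/9, 7/3) → z = -161/3
  (0, 8) → z = -8
The feasible region has finitely many vertices and no improving ray; the maximum is -8 at (0, 8).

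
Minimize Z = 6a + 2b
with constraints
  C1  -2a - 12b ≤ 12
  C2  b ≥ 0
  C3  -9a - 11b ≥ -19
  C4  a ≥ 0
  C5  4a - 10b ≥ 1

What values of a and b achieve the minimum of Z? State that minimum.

Corner points and Z = 6a + 2b:
  (19/9, 0) → Z = 38/3
  (1/4, 0) → Z = 3/2
  (3/2, 1/2) → Z = 10

a = 1/4, b = 0, minimum Z = 3/2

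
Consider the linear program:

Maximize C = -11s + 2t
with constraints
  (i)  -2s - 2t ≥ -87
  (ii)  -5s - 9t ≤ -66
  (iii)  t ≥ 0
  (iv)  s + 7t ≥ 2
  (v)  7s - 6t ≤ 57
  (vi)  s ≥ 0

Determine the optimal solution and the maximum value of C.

s = 0, t = 87/2, maximum C = 87

Feasible corners and C = -11s + 2t:
  (318/13, 495/26) → C = -231
  (0, 87/2) → C = 87
  (303/31, 59/31) → C = -3215/31
  (0, 22/3) → C = 44/3

The optimum lies where -2s - 2t = -87 and s = 0.
Solving simultaneously gives s = 0, t = 87/2.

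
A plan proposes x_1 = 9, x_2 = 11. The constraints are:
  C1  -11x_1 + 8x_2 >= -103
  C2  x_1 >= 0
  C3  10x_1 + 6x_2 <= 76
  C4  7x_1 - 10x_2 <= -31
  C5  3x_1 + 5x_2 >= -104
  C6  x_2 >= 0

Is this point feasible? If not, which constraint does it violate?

not feasible — violates C3

Constraint C3: 10x_1 + 6x_2 = 156, which is not ≤ 76. All other constraints are satisfied.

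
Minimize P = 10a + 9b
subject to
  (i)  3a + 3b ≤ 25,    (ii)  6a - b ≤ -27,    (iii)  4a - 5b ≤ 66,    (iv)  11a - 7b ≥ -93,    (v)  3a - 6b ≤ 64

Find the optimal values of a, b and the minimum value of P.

a = -1006/45, b = -983/45, minimum P = -18907/45

Extreme points and P = 10a + 9b:
  (-96/31, 261/31) → P = 1389/31
  (-226/33, -155/11) → P = -6445/33
  (-1006/45, -983/45) → P = -18907/45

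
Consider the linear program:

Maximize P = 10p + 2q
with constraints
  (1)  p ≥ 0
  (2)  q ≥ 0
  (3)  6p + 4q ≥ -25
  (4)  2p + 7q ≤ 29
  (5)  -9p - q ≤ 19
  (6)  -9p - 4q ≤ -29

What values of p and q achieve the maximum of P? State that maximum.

Corner points and P = 10p + 2q:
  (29/2, 0) → P = 145
  (29/9, 0) → P = 290/9
  (87/55, 203/55) → P = 116/5

The optimum lies where q = 0 and 2p + 7q = 29.
Solving simultaneously gives p = 29/2, q = 0.

p = 29/2, q = 0, maximum P = 145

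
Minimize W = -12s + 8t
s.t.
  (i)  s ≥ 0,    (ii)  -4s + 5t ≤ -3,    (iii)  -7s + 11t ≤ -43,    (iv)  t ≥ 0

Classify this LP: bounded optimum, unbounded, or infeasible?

unbounded

From the feasible point (43/7, 0), moving in the direction (11, 7) keeps every constraint satisfied while W decreases without bound.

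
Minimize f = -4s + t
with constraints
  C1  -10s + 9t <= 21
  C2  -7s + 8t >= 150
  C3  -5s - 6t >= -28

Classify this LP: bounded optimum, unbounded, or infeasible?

infeasible

The boundaries -10s + 9t = 21 and -7s + 8t = 150 meet at (1182/17, 1353/17), but that point violates -5s - 6t ≥ -28. Every candidate vertex is excluded by some other constraint, so the feasible region is empty.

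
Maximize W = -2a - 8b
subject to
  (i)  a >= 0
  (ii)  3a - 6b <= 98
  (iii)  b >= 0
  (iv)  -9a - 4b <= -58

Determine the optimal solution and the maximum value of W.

a = 58/9, b = 0, maximum W = -116/9

Extreme points and W = -2a - 8b:
  (0, 29/2) → W = -116
  (98/3, 0) → W = -196/3
  (58/9, 0) → W = -116/9
The feasible region is unbounded (it extends along (0, 1), (2, 1)), but W strictly decreases along every unbounded feasible direction, so there is no improving ray and the maximum is attained at a vertex.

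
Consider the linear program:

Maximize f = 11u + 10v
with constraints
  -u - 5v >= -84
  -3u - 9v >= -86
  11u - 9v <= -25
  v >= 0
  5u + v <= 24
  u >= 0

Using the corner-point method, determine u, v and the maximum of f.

u = 65/21, v = 179/21, maximum f = 835/7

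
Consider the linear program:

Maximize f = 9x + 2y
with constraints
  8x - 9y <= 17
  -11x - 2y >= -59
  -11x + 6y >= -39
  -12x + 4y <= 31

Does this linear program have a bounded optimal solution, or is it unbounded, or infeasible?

Vertices and f = 9x + 2y:
  (83/17, 125/51) → f = 2491/51
  (-347/76, -113/19) → f = -4027/76
  (54/11, 5/2) → f = 541/11
  (87/34, 1049/68) → f = 916/17
The feasible region has finitely many vertices and no improving ray; the maximum is 916/17 at (87/34, 1049/68).

bounded optimum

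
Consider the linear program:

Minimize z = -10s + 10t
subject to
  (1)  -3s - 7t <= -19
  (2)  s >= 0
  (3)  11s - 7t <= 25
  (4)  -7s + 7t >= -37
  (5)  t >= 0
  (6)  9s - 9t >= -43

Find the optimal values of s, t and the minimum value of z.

Vertices and z = -10s + 10t:
  (0, 19/7) → z = 190/7
  (22/7, 67/49) → z = -870/49
  (0, 43/9) → z = 430/9
  (263/18, 349/18) → z = 430/9

At the optimal vertex, -3s - 7t = -19 and 11s - 7t = 25.
Solving simultaneously gives s = 22/7, t = 67/49.

s = 22/7, t = 67/49, minimum z = -870/49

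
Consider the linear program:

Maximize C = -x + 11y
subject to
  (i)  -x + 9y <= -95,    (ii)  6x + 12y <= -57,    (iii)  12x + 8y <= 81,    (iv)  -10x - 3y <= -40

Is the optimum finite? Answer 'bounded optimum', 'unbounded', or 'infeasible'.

bounded optimum

Feasible corners and C = -x + 11y:
  (19/2, -19/2) → C = -114
  (215/31, -910/93) → C = -10655/93
  (119/8, -195/16) → C = -2383/16
The feasible region has finitely many vertices and no improving ray; the maximum is -114 at (19/2, -19/2).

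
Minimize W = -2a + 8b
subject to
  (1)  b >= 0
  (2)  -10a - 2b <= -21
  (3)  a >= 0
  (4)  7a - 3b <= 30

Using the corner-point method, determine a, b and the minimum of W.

a = 30/7, b = 0, minimum W = -60/7

Feasible corners and W = -2a + 8b:
  (21/10, 0) → W = -21/5
  (30/7, 0) → W = -60/7
  (0, 21/2) → W = 84
The feasible region is unbounded (it extends along (0, 1), (3, 7)), but W strictly increases along every unbounded feasible direction, so there is no improving ray and the minimum is attained at a vertex.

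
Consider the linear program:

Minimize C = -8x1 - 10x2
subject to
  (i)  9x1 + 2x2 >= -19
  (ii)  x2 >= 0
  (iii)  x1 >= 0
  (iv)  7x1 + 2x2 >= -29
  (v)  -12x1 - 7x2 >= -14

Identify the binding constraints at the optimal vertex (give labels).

(iii) and (v)

Vertices and C = -8x1 - 10x2:
  (0, 0) → C = 0
  (7/6, 0) → C = -28/3
  (0, 2) → C = -20

The minimum is at (0, 2). Substituting into each constraint, equality holds for (iii) and (v); the remaining constraints have slack.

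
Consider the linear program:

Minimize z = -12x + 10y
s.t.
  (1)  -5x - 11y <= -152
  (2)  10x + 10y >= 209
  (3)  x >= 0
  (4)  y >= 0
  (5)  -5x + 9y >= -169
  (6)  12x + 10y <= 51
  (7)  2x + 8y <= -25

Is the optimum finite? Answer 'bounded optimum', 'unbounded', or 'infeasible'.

The boundaries 12x + 10y = 51 and 2x + 8y = -25 meet at (329/38, -201/38), but that point violates -5x - 11y ≤ -152. Every candidate vertex is excluded by some other constraint, so the feasible region is empty.

infeasible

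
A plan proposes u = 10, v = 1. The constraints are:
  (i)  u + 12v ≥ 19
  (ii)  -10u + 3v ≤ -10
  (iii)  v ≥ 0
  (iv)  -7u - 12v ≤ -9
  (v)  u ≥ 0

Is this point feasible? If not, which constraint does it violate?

(i): 22 ≥ 19 ✓
(ii): -97 ≤ -10 ✓
(iii): 1 ≥ 0 ✓
(iv): -82 ≤ -9 ✓
(v): 10 ≥ 0 ✓

feasible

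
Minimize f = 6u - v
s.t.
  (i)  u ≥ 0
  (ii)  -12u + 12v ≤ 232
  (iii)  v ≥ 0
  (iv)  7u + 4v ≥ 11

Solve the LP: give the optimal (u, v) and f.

u = 0, v = 58/3, minimum f = -58/3

Feasible corners and f = 6u - v:
  (0, 58/3) → f = -58/3
  (0, 11/4) → f = -11/4
  (11/7, 0) → f = 66/7
The feasible region is unbounded (it extends along (1, 1), (1, 0)), but f strictly increases along every unbounded feasible direction, so there is no improving ray and the minimum is attained at a vertex.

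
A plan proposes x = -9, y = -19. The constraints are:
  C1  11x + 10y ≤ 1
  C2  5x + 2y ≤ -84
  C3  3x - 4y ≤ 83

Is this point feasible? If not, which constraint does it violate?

not feasible — violates C2

Constraint C2: 5x + 2y = -83, which is not ≤ -84. All other constraints are satisfied.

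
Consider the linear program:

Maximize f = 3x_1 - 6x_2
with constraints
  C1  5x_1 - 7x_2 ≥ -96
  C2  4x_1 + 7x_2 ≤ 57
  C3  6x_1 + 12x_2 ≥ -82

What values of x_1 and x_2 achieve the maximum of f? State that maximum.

Feasible corners and f = 3x_1 - 6x_2:
  (-13/3, 223/21) → f = -537/7
  (-863/51, 83/51) → f = -1029/17
  (629/3, -335/3) → f = 1299

x_1 = 629/3, x_2 = -335/3, maximum f = 1299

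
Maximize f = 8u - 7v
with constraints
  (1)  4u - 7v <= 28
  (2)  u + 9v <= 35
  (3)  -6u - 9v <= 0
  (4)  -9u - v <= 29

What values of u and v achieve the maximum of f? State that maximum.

Extreme points and f = 8u - 7v:
  (497/43, 112/43) → f = 3192/43
  (42/13, -28/13) → f = 532/13
  (-37/10, 43/10) → f = -597/10
  (-87/25, 58/25) → f = -1102/25

u = 497/43, v = 112/43, maximum f = 3192/43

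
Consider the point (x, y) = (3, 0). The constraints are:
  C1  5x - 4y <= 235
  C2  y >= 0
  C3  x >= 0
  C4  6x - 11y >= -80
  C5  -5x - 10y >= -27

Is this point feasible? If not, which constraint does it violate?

C1: 15 ≤ 235 ✓
C2: 0 ≥ 0 ✓
C3: 3 ≥ 0 ✓
C4: 18 ≥ -80 ✓
C5: -15 ≥ -27 ✓

feasible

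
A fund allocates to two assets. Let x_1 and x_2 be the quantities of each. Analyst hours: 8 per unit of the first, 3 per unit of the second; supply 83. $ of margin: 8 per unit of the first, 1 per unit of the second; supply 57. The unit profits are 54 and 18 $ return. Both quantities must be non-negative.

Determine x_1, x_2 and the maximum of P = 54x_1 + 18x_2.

Extreme points and P = 54x_1 + 18x_2:
  (0, 0) → P = 0
  (0, 83/3) → P = 498
  (57/8, 0) → P = 1539/4
  (11/2, 13) → P = 531

At the optimal vertex, 8x_1 + 3x_2 = 83 and 8x_1 + x_2 = 57.
Solving simultaneously gives x_1 = 11/2, x_2 = 13.

x_1 = 11/2, x_2 = 13, maximum P = 531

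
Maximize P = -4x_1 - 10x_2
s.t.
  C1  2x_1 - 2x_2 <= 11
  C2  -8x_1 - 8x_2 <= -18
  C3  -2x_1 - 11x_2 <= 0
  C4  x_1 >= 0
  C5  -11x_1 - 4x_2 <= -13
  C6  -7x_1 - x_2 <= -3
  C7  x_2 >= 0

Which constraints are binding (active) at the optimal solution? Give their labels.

C2 and C7

Corner points and P = -4x_1 - 10x_2:
  (11/2, 0) → P = -22
  (4/7, 47/28) → P = -267/14
  (9/4, 0) → P = -9
  (0, 13/4) → P = -65/2
The feasible region is unbounded (it extends along (0, 1), (1, 1)), but P strictly decreases along every unbounded feasible direction, so there is no improving ray and the maximum is attained at a vertex.

The maximum is at (9/4, 0). Substituting into each constraint, equality holds for C2 and C7; the remaining constraints have slack.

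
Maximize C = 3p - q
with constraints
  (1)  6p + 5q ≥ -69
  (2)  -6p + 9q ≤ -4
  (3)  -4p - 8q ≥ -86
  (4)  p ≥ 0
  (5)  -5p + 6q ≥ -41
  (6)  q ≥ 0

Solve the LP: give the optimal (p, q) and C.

The optimum lies where -4p - 8q = -86 and -5p + 6q = -41.
Solving simultaneously gives p = 211/16, q = 133/32.

p = 211/16, q = 133/32, maximum C = 1133/32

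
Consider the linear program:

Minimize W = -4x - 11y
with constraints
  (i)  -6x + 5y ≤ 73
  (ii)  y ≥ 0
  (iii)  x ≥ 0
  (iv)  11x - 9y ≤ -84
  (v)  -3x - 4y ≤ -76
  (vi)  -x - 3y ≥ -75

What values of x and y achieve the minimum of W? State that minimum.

The optimum lies where 11x - 9y = -84 and -x - 3y = -75.
Solving simultaneously gives x = 141/14, y = 303/14.

x = 141/14, y = 303/14, minimum W = -3897/14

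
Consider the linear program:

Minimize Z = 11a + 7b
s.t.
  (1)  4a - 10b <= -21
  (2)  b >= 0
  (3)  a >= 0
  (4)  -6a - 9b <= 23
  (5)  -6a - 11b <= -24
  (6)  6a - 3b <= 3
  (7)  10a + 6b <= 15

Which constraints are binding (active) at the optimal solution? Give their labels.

(3) and (5)

Corner points and Z = 11a + 7b:
  (9/104, 111/52) → Z = 1653/104
  (6/31, 135/62) → Z = 1077/62
  (0, 24/11) → Z = 168/11
  (0, 5/2) → Z = 35/2

The minimum is at (0, 24/11). Substituting into each constraint, equality holds for (3) and (5); the remaining constraints have slack.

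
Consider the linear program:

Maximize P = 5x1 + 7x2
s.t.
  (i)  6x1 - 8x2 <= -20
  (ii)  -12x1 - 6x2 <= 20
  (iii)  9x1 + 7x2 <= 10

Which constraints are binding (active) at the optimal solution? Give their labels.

(ii) and (iii)

Extreme points and P = 5x1 + 7x2:
  (-70/33, 10/11) → P = -140/33
  (-10/19, 40/19) → P = 230/19
  (-20/3, 10) → P = 110/3

The maximum is at (-20/3, 10). Substituting into each constraint, equality holds for (ii) and (iii); the remaining constraints have slack.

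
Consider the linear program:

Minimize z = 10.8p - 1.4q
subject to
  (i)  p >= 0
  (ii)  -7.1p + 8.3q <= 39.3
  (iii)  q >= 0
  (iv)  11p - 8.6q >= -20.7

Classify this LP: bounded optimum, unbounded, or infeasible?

bounded optimum

Corner points and z = 10.8p - 1.4q:
  (0, 0) → z = 0
  (0, 207/86) → z = -1449/430
  (5539/1008, 9511/1008) → z = 232529/5040
The feasible region has finitely many vertices and no improving ray; the minimum is -1449/430 at (0, 207/86).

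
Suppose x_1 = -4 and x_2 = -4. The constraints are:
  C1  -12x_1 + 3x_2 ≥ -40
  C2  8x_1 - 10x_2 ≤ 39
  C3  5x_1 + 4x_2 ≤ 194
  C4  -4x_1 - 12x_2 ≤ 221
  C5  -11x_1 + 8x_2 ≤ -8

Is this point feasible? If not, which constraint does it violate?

Constraint C5: -11x_1 + 8x_2 = 12, which is not ≤ -8. All other constraints are satisfied.

not feasible — violates C5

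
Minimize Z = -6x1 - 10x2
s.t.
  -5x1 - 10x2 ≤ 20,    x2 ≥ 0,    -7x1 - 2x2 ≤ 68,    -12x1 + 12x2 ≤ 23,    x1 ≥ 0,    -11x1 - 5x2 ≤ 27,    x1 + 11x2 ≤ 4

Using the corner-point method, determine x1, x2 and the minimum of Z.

Feasible corners and Z = -6x1 - 10x2:
  (0, 0) → Z = 0
  (4, 0) → Z = -24
  (0, 4/11) → Z = -40/11

The optimum lies where x2 = 0 and x1 + 11x2 = 4.
Solving simultaneously gives x1 = 4, x2 = 0.

x1 = 4, x2 = 0, minimum Z = -24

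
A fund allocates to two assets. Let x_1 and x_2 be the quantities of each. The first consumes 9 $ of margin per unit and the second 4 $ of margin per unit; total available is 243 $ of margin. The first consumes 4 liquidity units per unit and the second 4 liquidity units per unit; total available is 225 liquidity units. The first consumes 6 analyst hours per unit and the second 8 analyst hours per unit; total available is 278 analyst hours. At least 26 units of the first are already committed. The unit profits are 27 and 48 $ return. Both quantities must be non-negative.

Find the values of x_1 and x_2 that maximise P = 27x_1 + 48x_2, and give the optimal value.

Extreme points and P = 27x_1 + 48x_2:
  (27, 0) → P = 729
  (26, 0) → P = 702
  (26, 9/4) → P = 810

At the optimal vertex, 9x_1 + 4x_2 = 243 and x_1 = 26.
Solving simultaneously gives x_1 = 26, x_2 = 9/4.

x_1 = 26, x_2 = 9/4, maximum P = 810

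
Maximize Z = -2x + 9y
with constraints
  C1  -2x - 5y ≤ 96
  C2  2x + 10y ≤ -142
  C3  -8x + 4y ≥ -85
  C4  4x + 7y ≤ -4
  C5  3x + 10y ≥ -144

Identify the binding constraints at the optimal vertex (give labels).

Feasible corners and Z = -2x + 9y:
  (141/44, -653/44) → Z = -6159/44
  (-2, -69/5) → Z = -601/5
  (137/46, -1407/92) → Z = -13211/92

The maximum is at (-2, -69/5). Substituting into each constraint, equality holds for C2 and C5; the remaining constraints have slack.

C2 and C5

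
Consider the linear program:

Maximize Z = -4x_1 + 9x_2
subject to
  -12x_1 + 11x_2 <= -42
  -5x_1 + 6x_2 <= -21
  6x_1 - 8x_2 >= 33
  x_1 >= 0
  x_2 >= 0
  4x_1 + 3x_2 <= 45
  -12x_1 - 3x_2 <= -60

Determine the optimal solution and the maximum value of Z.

The binding constraints are 6x_1 - 8x_2 = 33 and 4x_1 + 3x_2 = 45.
Solving simultaneously gives x_1 = 459/50, x_2 = 69/25.

x_1 = 459/50, x_2 = 69/25, maximum Z = -297/25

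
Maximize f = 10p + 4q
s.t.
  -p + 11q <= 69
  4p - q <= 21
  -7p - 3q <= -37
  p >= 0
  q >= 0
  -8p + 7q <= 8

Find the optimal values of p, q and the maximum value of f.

The optimum lies where -p + 11q = 69 and 4p - q = 21.
Solving simultaneously gives p = 300/43, q = 297/43.

p = 300/43, q = 297/43, maximum f = 4188/43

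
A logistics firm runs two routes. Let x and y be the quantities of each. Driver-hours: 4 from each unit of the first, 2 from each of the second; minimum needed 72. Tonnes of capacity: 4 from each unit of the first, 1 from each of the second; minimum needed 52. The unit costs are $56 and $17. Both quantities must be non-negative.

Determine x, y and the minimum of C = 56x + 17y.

Vertices and C = 56x + 17y:
  (0, 52) → C = 884
  (18, 0) → C = 1008
  (8, 20) → C = 788
The feasible region is unbounded (it extends along (0, 1), (1, 0)), but C strictly increases along every unbounded feasible direction, so there is no improving ray and the minimum is attained at a vertex.

x = 8, y = 20, minimum C = 788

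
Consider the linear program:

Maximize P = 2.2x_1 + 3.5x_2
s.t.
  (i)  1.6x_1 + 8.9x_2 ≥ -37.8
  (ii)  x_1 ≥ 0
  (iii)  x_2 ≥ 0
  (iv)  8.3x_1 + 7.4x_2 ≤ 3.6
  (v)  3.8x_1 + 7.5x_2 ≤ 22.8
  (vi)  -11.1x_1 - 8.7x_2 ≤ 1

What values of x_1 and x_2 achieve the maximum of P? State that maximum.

x_1 = 0, x_2 = 18/37, maximum P = 63/37

Vertices and P = 2.2x_1 + 3.5x_2:
  (0, 0) → P = 0
  (0, 18/37) → P = 63/37
  (36/83, 0) → P = 396/415

The binding constraints are x_1 = 0 and 8.3x_1 + 7.4x_2 = 3.6.
Solving simultaneously gives x_1 = 0, x_2 = 18/37.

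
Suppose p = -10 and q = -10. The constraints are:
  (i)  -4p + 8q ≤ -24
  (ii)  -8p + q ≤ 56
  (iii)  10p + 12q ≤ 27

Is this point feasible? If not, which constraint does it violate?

not feasible — violates (ii)

Constraint (ii): -8p + q = 70, which is not ≤ 56. All other constraints are satisfied.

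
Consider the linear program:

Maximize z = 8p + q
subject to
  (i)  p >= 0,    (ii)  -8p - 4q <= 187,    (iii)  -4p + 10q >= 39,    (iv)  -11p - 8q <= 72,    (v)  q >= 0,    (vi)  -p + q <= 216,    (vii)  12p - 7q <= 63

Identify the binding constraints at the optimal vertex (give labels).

(vi) and (vii)

Corner points and z = 8p + q:
  (0, 39/10) → z = 39/10
  (0, 216) → z = 216
  (903/92, 180/23) → z = 1986/23
  (315, 531) → z = 3051

The maximum is at (315, 531). Substituting into each constraint, equality holds for (vi) and (vii); the remaining constraints have slack.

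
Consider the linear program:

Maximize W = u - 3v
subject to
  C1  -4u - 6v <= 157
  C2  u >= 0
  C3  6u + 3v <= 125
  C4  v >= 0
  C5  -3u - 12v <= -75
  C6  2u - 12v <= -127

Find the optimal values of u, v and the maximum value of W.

Corner points and W = u - 3v:
  (0, 125/3) → W = -125
  (0, 127/12) → W = -127/4
  (373/26, 506/39) → W = -639/26

At the optimal vertex, 6u + 3v = 125 and 2u - 12v = -127.
Solving simultaneously gives u = 373/26, v = 506/39.

u = 373/26, v = 506/39, maximum W = -639/26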